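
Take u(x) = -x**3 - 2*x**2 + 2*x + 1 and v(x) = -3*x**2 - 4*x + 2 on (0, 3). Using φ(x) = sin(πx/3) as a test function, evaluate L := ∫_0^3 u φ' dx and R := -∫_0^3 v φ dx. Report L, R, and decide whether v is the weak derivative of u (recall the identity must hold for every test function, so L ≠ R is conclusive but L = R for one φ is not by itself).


LHS = -324/π^3 + 105/π, RHS = -324/π^3 + 105/π. Yes, v = u' weakly.

u(x) = -x**3 - 2*x**2 + 2*x + 1, classical derivative u'(x) = -3*x**2 - 4*x + 2.
φ(x) = sin(πx/3), so φ'(x) = π*cos(π*x/3)/3.
Note φ(0) = φ(3) = 0, so the boundary term u·φ vanishes.
LHS = ∫_0^3 u(x) φ'(x) dx = ∫_0^3 (-π*x^3*cos(π*x/3)/3 - 2*π*x^2*cos(π*x/3)/3 + 2*π*x*cos(π*x/3)/3 + π*cos(π*x/3)/3) dx. Term by term:
  ∫_0^3 π*cos(π*x/3)/3 dx = 0;  ∫_0^3 -2*π*x^2*cos(π*x/3)/3 dx = 36/π;  ∫_0^3 -π*x^3*cos(π*x/3)/3 dx = -324/π^3 + 81/π;
  ∫_0^3 2*π*x*cos(π*x/3)/3 dx = -12/π.
Sum: 0 + 36/π + -324/π^3 + 81/π − 12/π = -324/π^3 + 105/π.
So LHS = -324/π^3 + 105/π.
∫_0^3 v(x) φ(x) dx = ∫_0^3 (-3*x^2*sin(π*x/3) - 4*x*sin(π*x/3) + 2*sin(π*x/3)) dx. Term by term:
  ∫_0^3 2*sin(π*x/3) dx = 12/π;  ∫_0^3 -4*x*sin(π*x/3) dx = -36/π;  ∫_0^3 -3*x^2*sin(π*x/3) dx = -81/π + 324/π^3.
Sum: 12/π − 36/π + -81/π + 324/π^3 = -105/π + 324/π^3.
So RHS = -∫_0^3 v(x) φ(x) dx = -324/π^3 + 105/π.
LHS = RHS, so the identity holds for this test φ.
Moreover u is smooth here and v(x) = u'(x) = -3*x**2 - 4*x + 2 pointwise, so the identity holds for every test function. Hence v is the weak derivative of u.


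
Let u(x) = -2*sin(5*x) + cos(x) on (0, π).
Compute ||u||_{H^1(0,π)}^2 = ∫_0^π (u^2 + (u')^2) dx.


||u||_{H^1(0,π)}^2 = 53*π

u'(x) = -sin(x) - 10*cos(5*x).
Expand u² and (u')² and integrate term by term on (0, π), using: for integers n ≥ 1, ∫_0^π sin²(nx) dx = ∫_0^π cos²(nx) dx = π/2; for n ≠ n', ∫_0^π sin(nx)sin(n'x) dx = ∫_0^π cos(nx)cos(n'x) dx = 0; and by product-to-sum, ∫_0^π sin(nx)cos(n'x) dx = ½∫_0^π [sin((n+n')x) + sin((n−n')x)] dx, which is 0 when n+n' is even and 2n/(n²−n'²) when n+n' is odd (it need not vanish on (0, π)).
  u² squared terms: (-2)²·∫sin(5x)² dx = 4·π/2 = 2*π;  (1)²·∫cos(x)² dx = 1·π/2 = π/2.
  u² cross terms: 2·(-2)·(1)·∫sin(5x)·cos(x) dx = -4·(0) = 0.
  So ∫_0^π u² dx = 2*π + π/2 + 0 = 5*π/2.
  (u')² squared terms: (-1)²·∫sin(x)² dx = 1·π/2 = π/2;  (-10)²·∫cos(5x)² dx = 100·π/2 = 50*π.
  (u')² cross terms: 2·(-1)·(-10)·∫sin(x)·cos(5x) dx = 20·(0) = 0.
  So ∫_0^π (u')² dx = π/2 + 50*π + 0 = 101*π/2.
||u||_{H^1}^2 = (5*π/2) + (101*π/2) = 53*π.


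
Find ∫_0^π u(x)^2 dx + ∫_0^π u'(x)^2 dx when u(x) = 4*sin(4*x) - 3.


||u||_{H^1(0,π)}^2 = 145*π

u'(x) = 16*cos(4*x).
Expand u² and (u')² and integrate term by term on (0, π), using: for integers n ≥ 1, ∫_0^π sin²(nx) dx = ∫_0^π cos²(nx) dx = π/2; for n ≠ n', ∫_0^π sin(nx)sin(n'x) dx = ∫_0^π cos(nx)cos(n'x) dx = 0; and by product-to-sum, ∫_0^π sin(nx)cos(n'x) dx = ½∫_0^π [sin((n+n')x) + sin((n−n')x)] dx, which is 0 when n+n' is even and 2n/(n²−n'²) when n+n' is odd (it need not vanish on (0, π)). For the constant mode: ∫_0^π 1 dx = π, ∫_0^π cos(nx) dx = 0, ∫_0^π sin(nx) dx = (1−(−1)^n)/n.
  u² squared terms: (-3)²·∫1 dx = 9·π = 9*π;  (4)²·∫sin(4x)² dx = 16·π/2 = 8*π.
  u² cross terms: 2·(-3)·(4)·∫1·sin(4x) dx = -24·(0) = 0.
  So ∫_0^π u² dx = 9*π + 8*π + 0 = 17*π.
  (u')² squared terms: (16)²·∫cos(4x)² dx = 256·π/2 = 128*π.
  So ∫_0^π (u')² dx = 128*π.
||u||_{H^1}^2 = (17*π) + (128*π) = 145*π.


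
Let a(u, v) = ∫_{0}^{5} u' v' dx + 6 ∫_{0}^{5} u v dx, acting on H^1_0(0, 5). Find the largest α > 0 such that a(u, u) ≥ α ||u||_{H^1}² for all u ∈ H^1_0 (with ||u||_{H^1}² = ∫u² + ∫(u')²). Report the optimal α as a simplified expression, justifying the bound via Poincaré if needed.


α = 1

Coercivity of a(·,·) on H^1_0(0, 5) means a(u, u) ≥ α ||u||_{H^1}² for every u ∈ H^1_0.
The interval has length L = 5, and Poincaré/coercivity depend only on L. Here a(u, u) = ∫(u')² + (6)·∫u².
Here c = 6 ≥ 1, so a(u,u) = ∫(u')² + c∫u² ≥ ∫(u')² + ∫u² = ||u||_{H^1}², i.e. α = 1 works. No larger α is possible: a(u,u) ≥ α||u||_{H^1}² means (1−α)∫(u')² ≥ (α−c)∫u², and for the modes u_n = sin(nπ(x−x₀)/L) (x₀ the left endpoint) one has ∫u_n²/∫(u_n')² = (L/(nπ))² → 0, so a(u_n,u_n)/||u_n||_{H^1}² → 1. Hence the optimal constant is α = 1.
Therefore α = 1.


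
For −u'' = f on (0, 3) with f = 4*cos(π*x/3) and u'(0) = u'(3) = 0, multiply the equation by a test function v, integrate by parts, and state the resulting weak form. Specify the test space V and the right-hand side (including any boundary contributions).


V = H^1(0, 3) (no boundary constraint on v; u is determined up to an additive constant); weak form: ∫_0^3 u'v' dx = ∫_0^3 (4*cos(π*x/3)) v dx for all v ∈ V.

Multiply both sides by a test function v and integrate from 0 to 3:
  ∫_0^3 −u''(x) v(x) dx = ∫_0^3 f(x) v(x) dx.
Integrate the LHS by parts once:
  ∫_0^3 −u'' v dx = −[u'(x) v(x)]_0^3 + ∫_0^3 u'(x) v'(x) dx.
Thus ∫_0^3 u'(x) v'(x) dx = ∫_0^3 f(x) v(x) dx + [u'(x) v(x)]_0^3.
Choose V so that boundary terms are either known or forced to vanish.
u has homogeneous Neumann: u'(0) = u'(3) = 0. So [u' v]_0^3 = 0·v(3) − 0·v(0) = 0 for any v; take V = H^1(0, 3).
Weak formulation: find u (satisfying any essential BC) such that ∫_0^3 u'(x) v'(x) dx = ∫_0^3 f v dx for all v ∈ V (homogeneous Neumann, so boundary terms vanish).
Substituting f(x) = 4*cos(π*x/3), the right-hand side is ∫_0^3 (4*cos(π*x/3)) v dx.
Compatibility check (pure Neumann): taking v ≡ 1 ∈ V gives 0 = ∫_0^3 f dx + (0) − (0), i.e. ∫_0^3 f dx must equal u'(0) − u'(3) = 0. Indeed ∫_0^3 (4*cos(π*x/3)) dx = 0, so the data are compatible. The solution is then unique only up to an additive constant (fix it e.g. by requiring ∫_0^3 u dx = 0).


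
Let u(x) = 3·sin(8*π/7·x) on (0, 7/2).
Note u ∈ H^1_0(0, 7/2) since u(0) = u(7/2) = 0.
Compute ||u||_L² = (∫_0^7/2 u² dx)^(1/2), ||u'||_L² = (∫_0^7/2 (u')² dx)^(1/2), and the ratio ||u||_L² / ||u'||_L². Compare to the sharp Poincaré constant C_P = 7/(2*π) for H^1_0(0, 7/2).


||u||_L² / ||u'||_L² = 7/(8*π) < C_P = 7/(2*π).

u(x) = 3·sin(8*π/7·x), so u'(x) = 24*π*cos(8*π*x/7)/7.
Writing u(x) = A·sin(kπx/L) with A = 3 and k = 4, use ∫_0^L sin²(kπx/L) dx = L/2 and ∫_0^L cos²(kπx/L) dx = L/2.
u² = 9·sin²(8*π/7·x) and (u')² = 576*π^2/49·cos²(8*π/7·x), and each of sin², cos² integrates to L/2 = 7/4 over (0, 7/2).
∫_0^7/2 u² dx = 63/4, so ||u||_L² = 3*sqrt(7)/2.
∫_0^7/2 (u')² dx = 144*π^2/7, so ||u'||_L² = 12*sqrt(7)*π/7.
Ratio ||u||_L² / ||u'||_L² = 7/(8*π).
Sharp Poincaré constant on H^1_0(0, 7/2) is C_P = L/π = 7/(2*π), achieved by sin(2*π/7·x).
This is the k = 4 harmonic; the ratio L/(kπ) is strictly less than C_P = L/π, consistent with the sharp inequality ||u||_L² ≤ C_P ||u'||_L².


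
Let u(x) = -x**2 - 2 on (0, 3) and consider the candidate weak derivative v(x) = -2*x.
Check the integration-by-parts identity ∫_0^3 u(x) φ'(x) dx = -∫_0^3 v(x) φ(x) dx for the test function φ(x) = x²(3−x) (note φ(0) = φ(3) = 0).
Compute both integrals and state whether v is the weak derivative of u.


LHS = 243/10, RHS = 243/10. Yes, v = u' weakly.

u(x) = -x**2 - 2, classical derivative u'(x) = -2*x.
φ(x) = x²(3−x), so φ'(x) = 3*x*(2 - x).
Note φ(0) = φ(3) = 0, so the boundary term u·φ vanishes.
LHS = ∫_0^3 u(x) φ'(x) dx = ∫_0^3 (3*x^4 - 6*x^3 + 6*x^2 - 12*x) dx. Term by term:
  ∫_0^3 3*x^4 dx = 729/5;  ∫_0^3 -6*x^3 dx = -243/2;  ∫_0^3 6*x^2 dx = 54;
  ∫_0^3 -12*x dx = -54.
Sum: 729/5 − 243/2 + 54 − 54 = 243/10.
So LHS = 243/10.
∫_0^3 v(x) φ(x) dx = ∫_0^3 (2*x^4 - 6*x^3) dx. Term by term:
  ∫_0^3 2*x^4 dx = 486/5;  ∫_0^3 -6*x^3 dx = -243/2.
Sum: 486/5 − 243/2 = -243/10.
So RHS = -∫_0^3 v(x) φ(x) dx = 243/10.
LHS = RHS, so the identity holds for this test φ.
Moreover u is smooth here and v(x) = u'(x) = -2*x pointwise, so the identity holds for every test function. Hence v is the weak derivative of u.


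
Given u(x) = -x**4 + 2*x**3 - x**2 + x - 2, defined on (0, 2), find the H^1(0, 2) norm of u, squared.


||u||_{H^1}^2 = 8686/315

The H^1 norm (squared) on an interval (0, L) is
  ||u||_{H^1}^2 = ∫_0^L u(x)^2 dx + ∫_0^L u'(x)^2 dx.
Compute u'(x) = -4*x**3 + 6*x**2 - 2*x + 1.
Then u(x)^2 = x**8 - 4*x**7 + 6*x**6 - 6*x**5 + 9*x**4 - 10*x**3 + 5*x**2 - 4*x + 4 and u'(x)^2 = 16*x**6 - 48*x**5 + 52*x**4 - 32*x**3 + 16*x**2 - 4*x + 1.
Integrate each monomial from 0 to 2 using ∫_0^2 c·x^n dx = c·2^(n+1)/(n+1):
  ∫_0^2 u(x)^2 dx = ∫_0^2 (x^8 - 4*x^7 + 6*x^6 - 6*x^5 + 9*x^4 - 10*x^3 + 5*x^2 - 4*x + 4) dx. Term by term:
    ∫_0^2 x^8 dx = 512/9;  ∫_0^2 -4*x^7 dx = -128;  ∫_0^2 6*x^6 dx = 768/7;
    ∫_0^2 -6*x^5 dx = -64;  ∫_0^2 9*x^4 dx = 288/5;  ∫_0^2 -10*x^3 dx = -40;
    ∫_0^2 5*x^2 dx = 40/3;  ∫_0^2 -4*x dx = -8;  ∫_0^2 4 dx = 8.
  Sum: 512/9 − 128 + 768/7 − 64 + 288/5 − 40 + 40/3 − 8 + 8 = 1744/315.
  ∫_0^2 u'(x)^2 dx = ∫_0^2 (16*x^6 - 48*x^5 + 52*x^4 - 32*x^3 + 16*x^2 - 4*x + 1) dx. Term by term:
    ∫_0^2 16*x^6 dx = 2048/7;  ∫_0^2 -48*x^5 dx = -512;  ∫_0^2 52*x^4 dx = 1664/5;
    ∫_0^2 -32*x^3 dx = -128;  ∫_0^2 16*x^2 dx = 128/3;  ∫_0^2 -4*x dx = -8;
    ∫_0^2 1 dx = 2.
  Sum: 2048/7 − 512 + 1664/5 − 128 + 128/3 − 8 + 2 = 2314/105.
Adding: ||u||_{H^1}^2 = 1744/315 + 2314/105 = 8686/315.


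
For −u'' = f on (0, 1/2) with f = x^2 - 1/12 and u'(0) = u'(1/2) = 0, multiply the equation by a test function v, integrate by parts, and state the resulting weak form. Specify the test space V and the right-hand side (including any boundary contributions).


V = H^1(0, 1/2) (no boundary constraint on v; u is determined up to an additive constant); weak form: ∫_0^1/2 u'v' dx = ∫_0^1/2 (x^2 - 1/12) v dx for all v ∈ V.

Multiply both sides by a test function v and integrate from 0 to 1/2:
  ∫_0^1/2 −u''(x) v(x) dx = ∫_0^1/2 f(x) v(x) dx.
Integrate the LHS by parts once:
  ∫_0^1/2 −u'' v dx = −[u'(x) v(x)]_0^1/2 + ∫_0^1/2 u'(x) v'(x) dx.
Thus ∫_0^1/2 u'(x) v'(x) dx = ∫_0^1/2 f(x) v(x) dx + [u'(x) v(x)]_0^1/2.
Choose V so that boundary terms are either known or forced to vanish.
u has homogeneous Neumann: u'(0) = u'(1/2) = 0. So [u' v]_0^1/2 = 0·v(1/2) − 0·v(0) = 0 for any v; take V = H^1(0, 1/2).
Weak formulation: find u (satisfying any essential BC) such that ∫_0^1/2 u'(x) v'(x) dx = ∫_0^1/2 f v dx for all v ∈ V (homogeneous Neumann, so boundary terms vanish).
Substituting f(x) = x^2 - 1/12, the right-hand side is ∫_0^1/2 (x^2 - 1/12) v dx.
Compatibility check (pure Neumann): taking v ≡ 1 ∈ V gives 0 = ∫_0^1/2 f dx + (0) − (0), i.e. ∫_0^1/2 f dx must equal u'(0) − u'(1/2) = 0. Indeed ∫_0^1/2 (x^2 - 1/12) dx = 0, so the data are compatible. The solution is then unique only up to an additive constant (fix it e.g. by requiring ∫_0^1/2 u dx = 0).


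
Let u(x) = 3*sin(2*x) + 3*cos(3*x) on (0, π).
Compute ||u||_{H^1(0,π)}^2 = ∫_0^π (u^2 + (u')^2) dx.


||u||_{H^1(0,π)}^2 = -144 + 135*π/2

u'(x) = -9*sin(3*x) + 6*cos(2*x).
Expand u² and (u')² and integrate term by term on (0, π), using: for integers n ≥ 1, ∫_0^π sin²(nx) dx = ∫_0^π cos²(nx) dx = π/2; for n ≠ n', ∫_0^π sin(nx)sin(n'x) dx = ∫_0^π cos(nx)cos(n'x) dx = 0; and by product-to-sum, ∫_0^π sin(nx)cos(n'x) dx = ½∫_0^π [sin((n+n')x) + sin((n−n')x)] dx, which is 0 when n+n' is even and 2n/(n²−n'²) when n+n' is odd (it need not vanish on (0, π)).
  u² squared terms: (3)²·∫cos(3x)² dx = 9·π/2 = 9*π/2;  (3)²·∫sin(2x)² dx = 9·π/2 = 9*π/2.
  u² cross terms: 2·(3)·(3)·∫cos(3x)·sin(2x) dx = 18·(-4/5) = -72/5.
  So ∫_0^π u² dx = 9*π/2 + 9*π/2 − 72/5 = -72/5 + 9*π.
  (u')² squared terms: (-9)²·∫sin(3x)² dx = 81·π/2 = 81*π/2;  (6)²·∫cos(2x)² dx = 36·π/2 = 18*π.
  (u')² cross terms: 2·(-9)·(6)·∫sin(3x)·cos(2x) dx = -108·(6/5) = -648/5.
  So ∫_0^π (u')² dx = 81*π/2 + 18*π − 648/5 = -648/5 + 117*π/2.
||u||_{H^1}^2 = (-72/5 + 9*π) + (-648/5 + 117*π/2) = -144 + 135*π/2.


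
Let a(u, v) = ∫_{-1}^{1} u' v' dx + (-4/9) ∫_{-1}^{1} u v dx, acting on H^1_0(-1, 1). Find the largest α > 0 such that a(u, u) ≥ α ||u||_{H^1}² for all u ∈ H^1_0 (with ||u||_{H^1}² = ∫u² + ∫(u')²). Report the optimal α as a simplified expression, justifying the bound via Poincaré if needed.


α = (-16/9 + π^2)/(4 + π^2)

Coercivity of a(·,·) on H^1_0(-1, 1) means a(u, u) ≥ α ||u||_{H^1}² for every u ∈ H^1_0.
The interval has length L = 2, and Poincaré/coercivity depend only on L. Here a(u, u) = ∫(u')² + (-4/9)·∫u².
Here c = -4/9 < 0 with |c| < (π/L)² = π^2/4, so coercivity still holds. The condition a(u,u) ≥ α||u||_{H^1}² reads (1−α)∫(u')² ≥ (α−c)∫u². Any admissible α is ≤ 1 (rapidly oscillating u have ∫u²/∫(u')² → 0), and α = 1 would force 0 ≥ (1−c)∫u², impossible since c < 1; so 1−α > 0. By the sharp Poincaré inequality on H^1_0 of an interval of length L, ∫(u')² ≥ (π/L)²∫u² with equality for the first sine mode sin(π(x−x₀)/L) (x₀ the left endpoint), so the inequality holds for all u iff (1−α)(π/L)² ≥ α − c, i.e. α ≤ ((π/L)² + c)/((π/L)² + 1) = (1 + c(L/π)²)/(1 + (L/π)²). (Direct route, valid since c ≤ 0: Poincaré gives c∫u² ≥ c(L/π)²∫(u')², so a(u,u) ≥ (1 + c(L/π)²)∫(u')², while ||u||_{H^1}² ≤ (1 + (L/π)²)∫(u')²; dividing yields the same α.) With (π/L)² = π^2/4 and c = -4/9, the largest admissible constant is α = ((π/L)² + c)/((π/L)² + 1).
Simplifying, α = (-16/9 + π^2)/(4 + π^2).


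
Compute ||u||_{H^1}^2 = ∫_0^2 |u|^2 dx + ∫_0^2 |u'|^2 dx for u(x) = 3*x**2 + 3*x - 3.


||u||_{H^1}^2 = 1368/5

The H^1 norm (squared) on an interval (0, L) is
  ||u||_{H^1}^2 = ∫_0^L u(x)^2 dx + ∫_0^L u'(x)^2 dx.
Compute u'(x) = 6*x + 3.
Then u(x)^2 = 9*x**4 + 18*x**3 - 9*x**2 - 18*x + 9 and u'(x)^2 = 36*x**2 + 36*x + 9.
Integrate each monomial from 0 to 2 using ∫_0^2 c·x^n dx = c·2^(n+1)/(n+1):
  ∫_0^2 u(x)^2 dx = ∫_0^2 (9*x^4 + 18*x^3 - 9*x^2 - 18*x + 9) dx. Term by term:
    ∫_0^2 9*x^4 dx = 288/5;  ∫_0^2 18*x^3 dx = 72;  ∫_0^2 -9*x^2 dx = -24;
    ∫_0^2 -18*x dx = -36;  ∫_0^2 9 dx = 18.
  Sum: 288/5 + 72 − 24 − 36 + 18 = 438/5.
  ∫_0^2 u'(x)^2 dx = ∫_0^2 (36*x^2 + 36*x + 9) dx. Term by term:
    ∫_0^2 36*x^2 dx = 96;  ∫_0^2 36*x dx = 72;  ∫_0^2 9 dx = 18.
  Sum: 96 + 72 + 18 = 186.
Adding: ||u||_{H^1}^2 = 438/5 + 186 = 1368/5.


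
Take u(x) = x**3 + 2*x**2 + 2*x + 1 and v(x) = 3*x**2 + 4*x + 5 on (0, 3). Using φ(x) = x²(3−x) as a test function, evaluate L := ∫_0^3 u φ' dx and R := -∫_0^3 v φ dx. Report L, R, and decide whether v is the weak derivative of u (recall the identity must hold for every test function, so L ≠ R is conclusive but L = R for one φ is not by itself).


LHS = -135, RHS = -621/4. No, v is not the weak derivative of u.

u(x) = x**3 + 2*x**2 + 2*x + 1, classical derivative u'(x) = 3*x**2 + 4*x + 2.
φ(x) = x²(3−x), so φ'(x) = 3*x*(2 - x).
Note φ(0) = φ(3) = 0, so the boundary term u·φ vanishes.
LHS = ∫_0^3 u(x) φ'(x) dx = ∫_0^3 (-3*x^5 + 6*x^3 + 9*x^2 + 6*x) dx. Term by term:
  ∫_0^3 -3*x^5 dx = -729/2;  ∫_0^3 6*x^3 dx = 243/2;  ∫_0^3 9*x^2 dx = 81;
  ∫_0^3 6*x dx = 27.
Sum: -729/2 + 243/2 + 81 + 27 = -135.
So LHS = -135.
∫_0^3 v(x) φ(x) dx = ∫_0^3 (-3*x^5 + 5*x^4 + 7*x^3 + 15*x^2) dx. Term by term:
  ∫_0^3 -3*x^5 dx = -729/2;  ∫_0^3 5*x^4 dx = 243;  ∫_0^3 7*x^3 dx = 567/4;
  ∫_0^3 15*x^2 dx = 135.
Sum: -729/2 + 243 + 567/4 + 135 = 621/4.
So RHS = -∫_0^3 v(x) φ(x) dx = -621/4.
LHS − RHS = 81/4 ≠ 0, so the identity fails.
(For a valid weak derivative the identity must hold for EVERY test function, in particular this one. The failure shows v is NOT the weak derivative of u.)
Correct weak derivative would be u'(x) = 3*x**2 + 4*x + 2.


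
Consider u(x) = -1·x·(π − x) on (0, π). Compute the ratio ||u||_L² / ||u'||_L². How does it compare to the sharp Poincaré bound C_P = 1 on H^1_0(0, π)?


||u||_L² / ||u'||_L² = sqrt(10)*π/10 < C_P = 1.

u(x) = -1·x·(π − x), so u'(x) = 2*x - π.
u(x) = -1·x·(π − x) vanishes at x = 0 and x = π, so u ∈ H^1_0(0, π). Differentiate via the product rule and integrate the resulting polynomials term by term.
  ∫_0^π u² dx = ∫_0^π (x^4 - 2*π*x^3 + π^2*x^2) dx. Term by term:
    ∫_0^π x^4 dx = π^5/5;  ∫_0^π -2*π*x^3 dx = -π^5/2;  ∫_0^π π^2*x^2 dx = π^5/3.
  Sum: π^5/5 − π^5/2 + π^5/3 = π^5/30.
  ∫_0^π (u')² dx = ∫_0^π (4*x^2 - 4*π*x + π^2) dx. Term by term:
    ∫_0^π 4*x^2 dx = 4*π^3/3;  ∫_0^π -4*π*x dx = -2*π^3;  ∫_0^π π^2 dx = π^3.
  Sum: 4*π^3/3 − 2*π^3 + π^3 = π^3/3.
∫_0^π u² dx = π^5/30, so ||u||_L² = sqrt(30)*π^(5/2)/30.
∫_0^π (u')² dx = π^3/3, so ||u'||_L² = sqrt(3)*π^(3/2)/3.
Ratio ||u||_L² / ||u'||_L² = sqrt(10)*π/10.
Sharp Poincaré constant on H^1_0(0, π) is C_P = L/π = 1, achieved by sin(x).
A polynomial bump cannot attain the sharp Poincaré constant (only the first sine eigenfunction does), so the ratio is strictly less than C_P, consistent with ||u||_L² ≤ C_P ||u'||_L².


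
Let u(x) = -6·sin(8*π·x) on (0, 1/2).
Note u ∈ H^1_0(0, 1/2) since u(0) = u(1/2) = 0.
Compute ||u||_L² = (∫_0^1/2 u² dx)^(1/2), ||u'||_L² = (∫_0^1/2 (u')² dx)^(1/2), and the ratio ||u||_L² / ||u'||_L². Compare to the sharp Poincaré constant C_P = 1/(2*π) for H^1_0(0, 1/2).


||u||_L² / ||u'||_L² = 1/(8*π) < C_P = 1/(2*π).

u(x) = -6·sin(8*π·x), so u'(x) = -48*π*cos(8*π*x).
Writing u(x) = A·sin(kπx/L) with A = -6 and k = 4, use ∫_0^L sin²(kπx/L) dx = L/2 and ∫_0^L cos²(kπx/L) dx = L/2.
u² = 36·sin²(8*π·x) and (u')² = 2304*π^2·cos²(8*π·x), and each of sin², cos² integrates to L/2 = 1/4 over (0, 1/2).
∫_0^1/2 u² dx = 9, so ||u||_L² = 3.
∫_0^1/2 (u')² dx = 576*π^2, so ||u'||_L² = 24*π.
Ratio ||u||_L² / ||u'||_L² = 1/(8*π).
Sharp Poincaré constant on H^1_0(0, 1/2) is C_P = L/π = 1/(2*π), achieved by sin(2*π·x).
This is the k = 4 harmonic; the ratio L/(kπ) is strictly less than C_P = L/π, consistent with the sharp inequality ||u||_L² ≤ C_P ||u'||_L².


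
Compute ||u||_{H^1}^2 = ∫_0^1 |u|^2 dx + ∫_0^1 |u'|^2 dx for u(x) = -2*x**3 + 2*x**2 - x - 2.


||u||_{H^1}^2 = 739/105

The H^1 norm (squared) on an interval (0, L) is
  ||u||_{H^1}^2 = ∫_0^L u(x)^2 dx + ∫_0^L u'(x)^2 dx.
Compute u'(x) = -6*x**2 + 4*x - 1.
Then u(x)^2 = 4*x**6 - 8*x**5 + 8*x**4 + 4*x**3 - 7*x**2 + 4*x + 4 and u'(x)^2 = 36*x**4 - 48*x**3 + 28*x**2 - 8*x + 1.
Integrate each monomial from 0 to 1 using ∫_0^1 c·x^n dx = c·1^(n+1)/(n+1):
  ∫_0^1 u(x)^2 dx = ∫_0^1 (4*x^6 - 8*x^5 + 8*x^4 + 4*x^3 - 7*x^2 + 4*x + 4) dx. Term by term:
    ∫_0^1 4*x^6 dx = 4/7;  ∫_0^1 -8*x^5 dx = -4/3;  ∫_0^1 8*x^4 dx = 8/5;
    ∫_0^1 4*x^3 dx = 1;  ∫_0^1 -7*x^2 dx = -7/3;  ∫_0^1 4*x dx = 2;
    ∫_0^1 4 dx = 4.
  Sum: 4/7 − 4/3 + 8/5 + 1 − 7/3 + 2 + 4 = 578/105.
  ∫_0^1 u'(x)^2 dx = ∫_0^1 (36*x^4 - 48*x^3 + 28*x^2 - 8*x + 1) dx. Term by term:
    ∫_0^1 36*x^4 dx = 36/5;  ∫_0^1 -48*x^3 dx = -12;  ∫_0^1 28*x^2 dx = 28/3;
    ∫_0^1 -8*x dx = -4;  ∫_0^1 1 dx = 1.
  Sum: 36/5 − 12 + 28/3 − 4 + 1 = 23/15.
Adding: ||u||_{H^1}^2 = 578/105 + 23/15 = 739/105.


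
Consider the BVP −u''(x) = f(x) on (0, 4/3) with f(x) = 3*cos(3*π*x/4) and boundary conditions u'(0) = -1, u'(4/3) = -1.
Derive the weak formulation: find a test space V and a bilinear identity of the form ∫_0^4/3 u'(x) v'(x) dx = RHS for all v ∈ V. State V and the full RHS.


V = H^1(0, 4/3) (v unrestricted at boundary; u is determined up to an additive constant); weak form: ∫_0^4/3 u'v' dx = ∫_0^4/3 (3*cos(3*π*x/4)) v dx − v(4/3) + v(0) for all v ∈ V.

Multiply both sides by a test function v and integrate from 0 to 4/3:
  ∫_0^4/3 −u''(x) v(x) dx = ∫_0^4/3 f(x) v(x) dx.
Integrate the LHS by parts once:
  ∫_0^4/3 −u'' v dx = −[u'(x) v(x)]_0^4/3 + ∫_0^4/3 u'(x) v'(x) dx.
Thus ∫_0^4/3 u'(x) v'(x) dx = ∫_0^4/3 f(x) v(x) dx + [u'(x) v(x)]_0^4/3.
Choose V so that boundary terms are either known or forced to vanish.
u has inhomogeneous Neumann u'(0) = -1, u'(4/3) = -1. [u' v]_0^4/3 = (-1)·v(4/3) − (-1)·v(0) = − v(4/3) + v(0). Take V = H^1(0, 4/3); boundary term becomes part of RHS.
Weak formulation: find u (satisfying any essential BC) such that ∫_0^4/3 u'(x) v'(x) dx = ∫_0^4/3 f v dx − v(4/3) + v(0) for all v ∈ V (Neumann data are natural BCs: they enter the RHS as boundary terms).
Substituting f(x) = 3*cos(3*π*x/4), the right-hand side is ∫_0^4/3 (3*cos(3*π*x/4)) v dx − v(4/3) + v(0).
Compatibility check (pure Neumann): taking v ≡ 1 ∈ V gives 0 = ∫_0^4/3 f dx + (-1) − (-1), i.e. ∫_0^4/3 f dx must equal u'(0) − u'(4/3) = 0. Indeed ∫_0^4/3 (3*cos(3*π*x/4)) dx = 0, so the data are compatible. The solution is then unique only up to an additive constant (fix it e.g. by requiring ∫_0^4/3 u dx = 0).


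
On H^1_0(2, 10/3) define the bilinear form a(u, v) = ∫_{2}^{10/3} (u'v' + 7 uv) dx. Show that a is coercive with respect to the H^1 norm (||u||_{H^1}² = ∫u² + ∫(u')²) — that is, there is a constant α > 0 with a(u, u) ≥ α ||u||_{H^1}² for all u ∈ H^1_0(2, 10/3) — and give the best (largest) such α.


α = 1

Coercivity of a(·,·) on H^1_0(2, 10/3) means a(u, u) ≥ α ||u||_{H^1}² for every u ∈ H^1_0.
The interval has length L = 4/3, and Poincaré/coercivity depend only on L. Here a(u, u) = ∫(u')² + (7)·∫u².
Here c = 7 ≥ 1, so a(u,u) = ∫(u')² + c∫u² ≥ ∫(u')² + ∫u² = ||u||_{H^1}², i.e. α = 1 works. No larger α is possible: a(u,u) ≥ α||u||_{H^1}² means (1−α)∫(u')² ≥ (α−c)∫u², and for the modes u_n = sin(nπ(x−x₀)/L) (x₀ the left endpoint) one has ∫u_n²/∫(u_n')² = (L/(nπ))² → 0, so a(u_n,u_n)/||u_n||_{H^1}² → 1. Hence the optimal constant is α = 1.
Therefore α = 1.


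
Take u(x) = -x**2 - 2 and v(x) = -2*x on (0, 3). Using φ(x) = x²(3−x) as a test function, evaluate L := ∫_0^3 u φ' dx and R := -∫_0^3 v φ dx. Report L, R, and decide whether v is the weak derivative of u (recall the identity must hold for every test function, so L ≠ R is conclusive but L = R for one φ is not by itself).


LHS = 243/10, RHS = 243/10. Yes, v = u' weakly.

u(x) = -x**2 - 2, classical derivative u'(x) = -2*x.
φ(x) = x²(3−x), so φ'(x) = 3*x*(2 - x).
Note φ(0) = φ(3) = 0, so the boundary term u·φ vanishes.
LHS = ∫_0^3 u(x) φ'(x) dx = ∫_0^3 (3*x^4 - 6*x^3 + 6*x^2 - 12*x) dx. Term by term:
  ∫_0^3 3*x^4 dx = 729/5;  ∫_0^3 -6*x^3 dx = -243/2;  ∫_0^3 6*x^2 dx = 54;
  ∫_0^3 -12*x dx = -54.
Sum: 729/5 − 243/2 + 54 − 54 = 243/10.
So LHS = 243/10.
∫_0^3 v(x) φ(x) dx = ∫_0^3 (2*x^4 - 6*x^3) dx. Term by term:
  ∫_0^3 2*x^4 dx = 486/5;  ∫_0^3 -6*x^3 dx = -243/2.
Sum: 486/5 − 243/2 = -243/10.
So RHS = -∫_0^3 v(x) φ(x) dx = 243/10.
LHS = RHS, so the identity holds for this test φ.
Moreover u is smooth here and v(x) = u'(x) = -2*x pointwise, so the identity holds for every test function. Hence v is the weak derivative of u.


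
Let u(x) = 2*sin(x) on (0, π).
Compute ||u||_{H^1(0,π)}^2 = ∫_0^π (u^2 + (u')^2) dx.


||u||_{H^1(0,π)}^2 = 4*π

u'(x) = 2*cos(x).
Expand u² and (u')² and integrate term by term on (0, π), using: for integers n ≥ 1, ∫_0^π sin²(nx) dx = ∫_0^π cos²(nx) dx = π/2; for n ≠ n', ∫_0^π sin(nx)sin(n'x) dx = ∫_0^π cos(nx)cos(n'x) dx = 0; and by product-to-sum, ∫_0^π sin(nx)cos(n'x) dx = ½∫_0^π [sin((n+n')x) + sin((n−n')x)] dx, which is 0 when n+n' is even and 2n/(n²−n'²) when n+n' is odd (it need not vanish on (0, π)).
  u² squared terms: (2)²·∫sin(x)² dx = 4·π/2 = 2*π.
  So ∫_0^π u² dx = 2*π.
  (u')² squared terms: (2)²·∫cos(x)² dx = 4·π/2 = 2*π.
  So ∫_0^π (u')² dx = 2*π.
||u||_{H^1}^2 = (2*π) + (2*π) = 4*π.


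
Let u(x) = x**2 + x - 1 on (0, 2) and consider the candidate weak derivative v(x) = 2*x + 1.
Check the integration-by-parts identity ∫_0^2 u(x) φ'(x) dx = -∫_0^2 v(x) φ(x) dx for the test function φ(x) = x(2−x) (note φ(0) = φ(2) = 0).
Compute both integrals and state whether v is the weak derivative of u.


LHS = -4, RHS = -4. Yes, v = u' weakly.

u(x) = x**2 + x - 1, classical derivative u'(x) = 2*x + 1.
φ(x) = x(2−x), so φ'(x) = 2 - 2*x.
Note φ(0) = φ(2) = 0, so the boundary term u·φ vanishes.
LHS = ∫_0^2 u(x) φ'(x) dx = ∫_0^2 (-2*x^3 + 4*x - 2) dx. Term by term:
  ∫_0^2 -2*x^3 dx = -8;  ∫_0^2 4*x dx = 8;  ∫_0^2 -2 dx = -4.
Sum: -8 + 8 − 4 = -4.
So LHS = -4.
∫_0^2 v(x) φ(x) dx = ∫_0^2 (-2*x^3 + 3*x^2 + 2*x) dx. Term by term:
  ∫_0^2 -2*x^3 dx = -8;  ∫_0^2 3*x^2 dx = 8;  ∫_0^2 2*x dx = 4.
Sum: -8 + 8 + 4 = 4.
So RHS = -∫_0^2 v(x) φ(x) dx = -4.
LHS = RHS, so the identity holds for this test φ.
Moreover u is smooth here and v(x) = u'(x) = 2*x + 1 pointwise, so the identity holds for every test function. Hence v is the weak derivative of u.


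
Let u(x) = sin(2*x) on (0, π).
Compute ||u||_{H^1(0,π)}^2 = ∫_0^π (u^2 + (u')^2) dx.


||u||_{H^1(0,π)}^2 = 5*π/2

u'(x) = 2*cos(2*x).
Expand u² and (u')² and integrate term by term on (0, π), using: for integers n ≥ 1, ∫_0^π sin²(nx) dx = ∫_0^π cos²(nx) dx = π/2; for n ≠ n', ∫_0^π sin(nx)sin(n'x) dx = ∫_0^π cos(nx)cos(n'x) dx = 0; and by product-to-sum, ∫_0^π sin(nx)cos(n'x) dx = ½∫_0^π [sin((n+n')x) + sin((n−n')x)] dx, which is 0 when n+n' is even and 2n/(n²−n'²) when n+n' is odd (it need not vanish on (0, π)).
  u² squared terms: (1)²·∫sin(2x)² dx = 1·π/2 = π/2.
  So ∫_0^π u² dx = π/2.
  (u')² squared terms: (2)²·∫cos(2x)² dx = 4·π/2 = 2*π.
  So ∫_0^π (u')² dx = 2*π.
||u||_{H^1}^2 = (π/2) + (2*π) = 5*π/2.


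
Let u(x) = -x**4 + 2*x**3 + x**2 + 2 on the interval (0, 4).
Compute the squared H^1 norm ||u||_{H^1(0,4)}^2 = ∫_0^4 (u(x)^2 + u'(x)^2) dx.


||u||_{H^1}^2 = 4463024/315

The H^1 norm (squared) on an interval (0, L) is
  ||u||_{H^1}^2 = ∫_0^L u(x)^2 dx + ∫_0^L u'(x)^2 dx.
Compute u'(x) = -4*x**3 + 6*x**2 + 2*x.
Then u(x)^2 = x**8 - 4*x**7 + 2*x**6 + 4*x**5 - 3*x**4 + 8*x**3 + 4*x**2 + 4 and u'(x)^2 = 16*x**6 - 48*x**5 + 20*x**4 + 24*x**3 + 4*x**2.
Integrate each monomial from 0 to 4 using ∫_0^4 c·x^n dx = c·4^(n+1)/(n+1):
  ∫_0^4 u(x)^2 dx = ∫_0^4 (x^8 - 4*x^7 + 2*x^6 + 4*x^5 - 3*x^4 + 8*x^3 + 4*x^2 + 4) dx. Term by term:
    ∫_0^4 x^8 dx = 262144/9;  ∫_0^4 -4*x^7 dx = -32768;  ∫_0^4 2*x^6 dx = 32768/7;
    ∫_0^4 4*x^5 dx = 8192/3;  ∫_0^4 -3*x^4 dx = -3072/5;  ∫_0^4 8*x^3 dx = 512;
    ∫_0^4 4*x^2 dx = 256/3;  ∫_0^4 4 dx = 16.
  Sum: 262144/9 − 32768 + 32768/7 + 8192/3 − 3072/5 + 512 + 256/3 + 16 = 1187504/315.
  ∫_0^4 u'(x)^2 dx = ∫_0^4 (16*x^6 - 48*x^5 + 20*x^4 + 24*x^3 + 4*x^2) dx. Term by term:
    ∫_0^4 16*x^6 dx = 262144/7;  ∫_0^4 -48*x^5 dx = -32768;  ∫_0^4 20*x^4 dx = 4096;
    ∫_0^4 24*x^3 dx = 1536;  ∫_0^4 4*x^2 dx = 256/3.
  Sum: 262144/7 − 32768 + 4096 + 1536 + 256/3 = 218368/21.
Adding: ||u||_{H^1}^2 = 1187504/315 + 218368/21 = 4463024/315.


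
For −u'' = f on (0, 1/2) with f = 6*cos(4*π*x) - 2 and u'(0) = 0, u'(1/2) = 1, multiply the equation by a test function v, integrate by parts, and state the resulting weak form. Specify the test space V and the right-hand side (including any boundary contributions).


V = H^1(0, 1/2) (v unrestricted at boundary; u is determined up to an additive constant); weak form: ∫_0^1/2 u'v' dx = ∫_0^1/2 (6*cos(4*π*x) - 2) v dx + v(1/2) for all v ∈ V.

Multiply both sides by a test function v and integrate from 0 to 1/2:
  ∫_0^1/2 −u''(x) v(x) dx = ∫_0^1/2 f(x) v(x) dx.
Integrate the LHS by parts once:
  ∫_0^1/2 −u'' v dx = −[u'(x) v(x)]_0^1/2 + ∫_0^1/2 u'(x) v'(x) dx.
Thus ∫_0^1/2 u'(x) v'(x) dx = ∫_0^1/2 f(x) v(x) dx + [u'(x) v(x)]_0^1/2.
Choose V so that boundary terms are either known or forced to vanish.
u has inhomogeneous Neumann u'(0) = 0, u'(1/2) = 1. [u' v]_0^1/2 = (1)·v(1/2) − (0)·v(0) = v(1/2). Take V = H^1(0, 1/2); boundary term becomes part of RHS.
Weak formulation: find u (satisfying any essential BC) such that ∫_0^1/2 u'(x) v'(x) dx = ∫_0^1/2 f v dx + v(1/2) for all v ∈ V (Neumann data are natural BCs: they enter the RHS as boundary terms).
Substituting f(x) = 6*cos(4*π*x) - 2, the right-hand side is ∫_0^1/2 (6*cos(4*π*x) - 2) v dx + v(1/2).
Compatibility check (pure Neumann): taking v ≡ 1 ∈ V gives 0 = ∫_0^1/2 f dx + (1) − (0), i.e. ∫_0^1/2 f dx must equal u'(0) − u'(1/2) = -1. Indeed ∫_0^1/2 (6*cos(4*π*x) - 2) dx = -1, so the data are compatible. The solution is then unique only up to an additive constant (fix it e.g. by requiring ∫_0^1/2 u dx = 0).


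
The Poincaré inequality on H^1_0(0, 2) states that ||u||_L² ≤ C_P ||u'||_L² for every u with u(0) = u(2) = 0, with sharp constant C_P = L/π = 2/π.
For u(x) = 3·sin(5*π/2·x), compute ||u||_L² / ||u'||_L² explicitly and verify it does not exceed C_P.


||u||_L² / ||u'||_L² = 2/(5*π) < C_P = 2/π.

u(x) = 3·sin(5*π/2·x), so u'(x) = 15*π*cos(5*π*x/2)/2.
Writing u(x) = A·sin(kπx/L) with A = 3 and k = 5, use ∫_0^L sin²(kπx/L) dx = L/2 and ∫_0^L cos²(kπx/L) dx = L/2.
u² = 9·sin²(5*π/2·x) and (u')² = 225*π^2/4·cos²(5*π/2·x), and each of sin², cos² integrates to L/2 = 1 over (0, 2).
∫_0^2 u² dx = 9, so ||u||_L² = 3.
∫_0^2 (u')² dx = 225*π^2/4, so ||u'||_L² = 15*π/2.
Ratio ||u||_L² / ||u'||_L² = 2/(5*π).
Sharp Poincaré constant on H^1_0(0, 2) is C_P = L/π = 2/π, achieved by sin(π/2·x).
This is the k = 5 harmonic; the ratio L/(kπ) is strictly less than C_P = L/π, consistent with the sharp inequality ||u||_L² ≤ C_P ||u'||_L².


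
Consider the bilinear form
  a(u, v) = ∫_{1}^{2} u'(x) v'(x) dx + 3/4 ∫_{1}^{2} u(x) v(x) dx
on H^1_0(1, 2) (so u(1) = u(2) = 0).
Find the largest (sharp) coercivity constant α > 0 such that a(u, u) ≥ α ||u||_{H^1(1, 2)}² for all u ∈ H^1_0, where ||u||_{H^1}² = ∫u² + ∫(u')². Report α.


α = (3/4 + π^2)/(1 + π^2)

Coercivity of a(·,·) on H^1_0(1, 2) means a(u, u) ≥ α ||u||_{H^1}² for every u ∈ H^1_0.
The interval has length L = 1, and Poincaré/coercivity depend only on L. Here a(u, u) = ∫(u')² + (3/4)·∫u².
Here 0 < c = 3/4 < 1. The condition a(u,u) ≥ α||u||_{H^1}² reads (1−α)∫(u')² ≥ (α−c)∫u². Any admissible α is ≤ 1 (rapidly oscillating u have ∫u²/∫(u')² → 0), and α = 1 would force 0 ≥ (1−c)∫u², impossible since c < 1; so 1−α > 0. By the sharp Poincaré inequality on H^1_0 of an interval of length L, ∫(u')² ≥ (π/L)²∫u² with equality for the first sine mode sin(π(x−x₀)/L) (x₀ the left endpoint), so the inequality holds for all u iff (1−α)(π/L)² ≥ α − c, i.e. α ≤ ((π/L)² + c)/((π/L)² + 1) = (1 + c(L/π)²)/(1 + (L/π)²). With (π/L)² = π^2 and c = 3/4, the largest admissible constant is α = ((π/L)² + c)/((π/L)² + 1).
Simplifying, α = (3/4 + π^2)/(1 + π^2).


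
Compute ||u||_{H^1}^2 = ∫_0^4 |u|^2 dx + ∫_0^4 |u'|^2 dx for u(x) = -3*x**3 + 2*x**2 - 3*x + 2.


||u||_{H^1}^2 = 1030524/35

The H^1 norm (squared) on an interval (0, L) is
  ||u||_{H^1}^2 = ∫_0^L u(x)^2 dx + ∫_0^L u'(x)^2 dx.
Compute u'(x) = -9*x**2 + 4*x - 3.
Then u(x)^2 = 9*x**6 - 12*x**5 + 22*x**4 - 24*x**3 + 17*x**2 - 12*x + 4 and u'(x)^2 = 81*x**4 - 72*x**3 + 70*x**2 - 24*x + 9.
Integrate each monomial from 0 to 4 using ∫_0^4 c·x^n dx = c·4^(n+1)/(n+1):
  ∫_0^4 u(x)^2 dx = ∫_0^4 (9*x^6 - 12*x^5 + 22*x^4 - 24*x^3 + 17*x^2 - 12*x + 4) dx. Term by term:
    ∫_0^4 9*x^6 dx = 147456/7;  ∫_0^4 -12*x^5 dx = -8192;  ∫_0^4 22*x^4 dx = 22528/5;
    ∫_0^4 -24*x^3 dx = -1536;  ∫_0^4 17*x^2 dx = 1088/3;  ∫_0^4 -12*x dx = -96;
    ∫_0^4 4 dx = 16.
  Sum: 147456/7 − 8192 + 22528/5 − 1536 + 1088/3 − 96 + 16 = 1693168/105.
  ∫_0^4 u'(x)^2 dx = ∫_0^4 (81*x^4 - 72*x^3 + 70*x^2 - 24*x + 9) dx. Term by term:
    ∫_0^4 81*x^4 dx = 82944/5;  ∫_0^4 -72*x^3 dx = -4608;  ∫_0^4 70*x^2 dx = 4480/3;
    ∫_0^4 -24*x dx = -192;  ∫_0^4 9 dx = 36.
  Sum: 82944/5 − 4608 + 4480/3 − 192 + 36 = 199772/15.
Adding: ||u||_{H^1}^2 = 1693168/105 + 199772/15 = 1030524/35.


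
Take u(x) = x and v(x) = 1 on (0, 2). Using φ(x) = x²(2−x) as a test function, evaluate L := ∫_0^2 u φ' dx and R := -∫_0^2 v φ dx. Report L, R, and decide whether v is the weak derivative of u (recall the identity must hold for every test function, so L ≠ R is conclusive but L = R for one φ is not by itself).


LHS = -4/3, RHS = -4/3. Yes, v = u' weakly.

u(x) = x, classical derivative u'(x) = 1.
φ(x) = x²(2−x), so φ'(x) = x*(4 - 3*x).
Note φ(0) = φ(2) = 0, so the boundary term u·φ vanishes.
LHS = ∫_0^2 u(x) φ'(x) dx = ∫_0^2 (-3*x^3 + 4*x^2) dx. Term by term:
  ∫_0^2 -3*x^3 dx = -12;  ∫_0^2 4*x^2 dx = 32/3.
Sum: -12 + 32/3 = -4/3.
So LHS = -4/3.
∫_0^2 v(x) φ(x) dx = ∫_0^2 (-x^3 + 2*x^2) dx. Term by term:
  ∫_0^2 -x^3 dx = -4;  ∫_0^2 2*x^2 dx = 16/3.
Sum: -4 + 16/3 = 4/3.
So RHS = -∫_0^2 v(x) φ(x) dx = -4/3.
LHS = RHS, so the identity holds for this test φ.
Moreover u is smooth here and v(x) = u'(x) = 1 pointwise, so the identity holds for every test function. Hence v is the weak derivative of u.


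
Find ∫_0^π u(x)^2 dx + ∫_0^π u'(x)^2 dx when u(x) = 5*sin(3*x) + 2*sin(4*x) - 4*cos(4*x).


||u||_{H^1(0,π)}^2 = 4080/7 + 295*π

u'(x) = 16*sin(4*x) + 15*cos(3*x) + 8*cos(4*x).
Expand u² and (u')² and integrate term by term on (0, π), using: for integers n ≥ 1, ∫_0^π sin²(nx) dx = ∫_0^π cos²(nx) dx = π/2; for n ≠ n', ∫_0^π sin(nx)sin(n'x) dx = ∫_0^π cos(nx)cos(n'x) dx = 0; and by product-to-sum, ∫_0^π sin(nx)cos(n'x) dx = ½∫_0^π [sin((n+n')x) + sin((n−n')x)] dx, which is 0 when n+n' is even and 2n/(n²−n'²) when n+n' is odd (it need not vanish on (0, π)).
  u² squared terms: (-4)²·∫cos(4x)² dx = 16·π/2 = 8*π;  (2)²·∫sin(4x)² dx = 4·π/2 = 2*π;  (5)²·∫sin(3x)² dx = 25·π/2 = 25*π/2.
  u² cross terms: 2·(-4)·(2)·∫cos(4x)·sin(4x) dx = -16·(0) = 0;  2·(-4)·(5)·∫cos(4x)·sin(3x) dx = -40·(-6/7) = 240/7;  2·(2)·(5)·∫sin(4x)·sin(3x) dx = 20·(0) = 0.
  So ∫_0^π u² dx = 8*π + 2*π + 25*π/2 + 0 + 240/7 + 0 = 240/7 + 45*π/2.
  (u')² squared terms: (8)²·∫cos(4x)² dx = 64·π/2 = 32*π;  (15)²·∫cos(3x)² dx = 225·π/2 = 225*π/2;  (16)²·∫sin(4x)² dx = 256·π/2 = 128*π.
  (u')² cross terms: 2·(8)·(15)·∫cos(4x)·cos(3x) dx = 240·(0) = 0;  2·(8)·(16)·∫cos(4x)·sin(4x) dx = 256·(0) = 0;  2·(15)·(16)·∫cos(3x)·sin(4x) dx = 480·(8/7) = 3840/7.
  So ∫_0^π (u')² dx = 32*π + 225*π/2 + 128*π + 0 + 0 + 3840/7 = 3840/7 + 545*π/2.
||u||_{H^1}^2 = (240/7 + 45*π/2) + (3840/7 + 545*π/2) = 4080/7 + 295*π.


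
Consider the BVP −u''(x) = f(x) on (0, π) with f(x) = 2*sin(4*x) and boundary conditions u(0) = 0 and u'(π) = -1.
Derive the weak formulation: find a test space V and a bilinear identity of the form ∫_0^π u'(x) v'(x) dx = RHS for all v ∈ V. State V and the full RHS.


V = {v ∈ H^1(0, π) : v(0) = 0} (test functions vanish at x = 0 where u is specified); weak form: ∫_0^π u'v' dx = ∫_0^π (2*sin(4*x)) v dx − v(π) for all v ∈ V.

Multiply both sides by a test function v and integrate from 0 to π:
  ∫_0^π −u''(x) v(x) dx = ∫_0^π f(x) v(x) dx.
Integrate the LHS by parts once:
  ∫_0^π −u'' v dx = −[u'(x) v(x)]_0^π + ∫_0^π u'(x) v'(x) dx.
Thus ∫_0^π u'(x) v'(x) dx = ∫_0^π f(x) v(x) dx + [u'(x) v(x)]_0^π.
Choose V so that boundary terms are either known or forced to vanish.
Mixed BC: u(0) = 0 (Dirichlet) and u'(π) = -1 (Neumann). Define V = {v ∈ H^1(0, π) : v(0) = 0}. Then [u' v]_0^π = u'(π)·v(π) − u'(0)·0 = − v(π).
Weak formulation: find u (satisfying any essential BC) such that ∫_0^π u'(x) v'(x) dx = ∫_0^π f v dx − v(π) for all v ∈ V (Dirichlet at 0 absorbed into V; Neumann datum at x = π contributes the boundary term).
Substituting f(x) = 2*sin(4*x), the right-hand side is ∫_0^π (2*sin(4*x)) v dx − v(π).


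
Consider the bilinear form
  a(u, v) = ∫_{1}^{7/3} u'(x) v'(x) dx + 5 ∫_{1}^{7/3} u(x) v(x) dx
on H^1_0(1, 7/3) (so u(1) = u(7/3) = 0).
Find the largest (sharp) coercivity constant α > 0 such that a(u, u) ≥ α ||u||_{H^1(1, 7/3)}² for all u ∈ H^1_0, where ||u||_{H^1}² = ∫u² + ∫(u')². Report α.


α = 1

Coercivity of a(·,·) on H^1_0(1, 7/3) means a(u, u) ≥ α ||u||_{H^1}² for every u ∈ H^1_0.
The interval has length L = 4/3, and Poincaré/coercivity depend only on L. Here a(u, u) = ∫(u')² + (5)·∫u².
Here c = 5 ≥ 1, so a(u,u) = ∫(u')² + c∫u² ≥ ∫(u')² + ∫u² = ||u||_{H^1}², i.e. α = 1 works. No larger α is possible: a(u,u) ≥ α||u||_{H^1}² means (1−α)∫(u')² ≥ (α−c)∫u², and for the modes u_n = sin(nπ(x−x₀)/L) (x₀ the left endpoint) one has ∫u_n²/∫(u_n')² = (L/(nπ))² → 0, so a(u_n,u_n)/||u_n||_{H^1}² → 1. Hence the optimal constant is α = 1.
Therefore α = 1.


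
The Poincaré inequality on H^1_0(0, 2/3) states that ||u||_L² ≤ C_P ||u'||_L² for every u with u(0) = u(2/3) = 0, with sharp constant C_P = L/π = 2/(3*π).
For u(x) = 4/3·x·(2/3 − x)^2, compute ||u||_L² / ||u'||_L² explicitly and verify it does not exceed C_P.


||u||_L² / ||u'||_L² = sqrt(14)/21 < C_P = 2/(3*π).

u(x) = 4/3·x·(2/3 − x)^2, so u'(x) = 4*x^2 - 32*x/9 + 16/27.
u(x) = 4/3·x·(2/3 − x)^2 vanishes at x = 0 and x = 2/3, so u ∈ H^1_0(0, 2/3). Differentiate via the product rule and integrate the resulting polynomials term by term.
  ∫_0^2/3 u² dx = ∫_0^2/3 (16*x^6/9 - 128*x^5/27 + 128*x^4/27 - 512*x^3/243 + 256*x^2/729) dx. Term by term:
    ∫_0^2/3 16*x^6/9 dx = 2048/137781;  ∫_0^2/3 -128*x^5/27 dx = -4096/59049;  ∫_0^2/3 128*x^4/27 dx = 4096/32805;
    ∫_0^2/3 -512*x^3/243 dx = -2048/19683;  ∫_0^2/3 256*x^2/729 dx = 2048/59049.
  Sum: 2048/137781 − 4096/59049 + 4096/32805 − 2048/19683 + 2048/59049 = 2048/2066715.
  ∫_0^2/3 (u')² dx = ∫_0^2/3 (16*x^4 - 256*x^3/9 + 1408*x^2/81 - 1024*x/243 + 256/729) dx. Term by term:
    ∫_0^2/3 16*x^4 dx = 512/1215;  ∫_0^2/3 -256*x^3/9 dx = -1024/729;  ∫_0^2/3 1408*x^2/81 dx = 11264/6561;
    ∫_0^2/3 -1024*x/243 dx = -2048/2187;  ∫_0^2/3 256/729 dx = 512/2187.
  Sum: 512/1215 − 1024/729 + 11264/6561 − 2048/2187 + 512/2187 = 1024/32805.
∫_0^2/3 u² dx = 2048/2066715, so ||u||_L² = 32*sqrt(70)/8505.
∫_0^2/3 (u')² dx = 1024/32805, so ||u'||_L² = 32*sqrt(5)/405.
Ratio ||u||_L² / ||u'||_L² = sqrt(14)/21.
Sharp Poincaré constant on H^1_0(0, 2/3) is C_P = L/π = 2/(3*π), achieved by sin(3*π/2·x).
A polynomial bump cannot attain the sharp Poincaré constant (only the first sine eigenfunction does), so the ratio is strictly less than C_P, consistent with ||u||_L² ≤ C_P ||u'||_L².


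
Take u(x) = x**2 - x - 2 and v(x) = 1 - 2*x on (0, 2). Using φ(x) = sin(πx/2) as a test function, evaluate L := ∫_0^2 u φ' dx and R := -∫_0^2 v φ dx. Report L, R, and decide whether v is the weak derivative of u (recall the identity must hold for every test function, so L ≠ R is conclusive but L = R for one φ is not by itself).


LHS = -4/π, RHS = 4/π. No, v is not the weak derivative of u.

u(x) = x**2 - x - 2, classical derivative u'(x) = 2*x - 1.
φ(x) = sin(πx/2), so φ'(x) = π*cos(π*x/2)/2.
Note φ(0) = φ(2) = 0, so the boundary term u·φ vanishes.
LHS = ∫_0^2 u(x) φ'(x) dx = ∫_0^2 (π*x^2*cos(π*x/2)/2 - π*x*cos(π*x/2)/2 - π*cos(π*x/2)) dx. Term by term:
  ∫_0^2 -π*cos(π*x/2) dx = 0;  ∫_0^2 π*x^2*cos(π*x/2)/2 dx = -8/π;  ∫_0^2 -π*x*cos(π*x/2)/2 dx = 4/π.
Sum: 0 − 8/π + 4/π = -4/π.
So LHS = -4/π.
∫_0^2 v(x) φ(x) dx = ∫_0^2 (-2*x*sin(π*x/2) + sin(π*x/2)) dx. Term by term:
  ∫_0^2 -2*x*sin(π*x/2) dx = -8/π;  ∫_0^2 sin(π*x/2) dx = 4/π.
Sum: -8/π + 4/π = -4/π.
So RHS = -∫_0^2 v(x) φ(x) dx = 4/π.
LHS − RHS = -8/π ≠ 0, so the identity fails.
(For a valid weak derivative the identity must hold for EVERY test function, in particular this one. The failure shows v is NOT the weak derivative of u.)
Correct weak derivative would be u'(x) = 2*x - 1.
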